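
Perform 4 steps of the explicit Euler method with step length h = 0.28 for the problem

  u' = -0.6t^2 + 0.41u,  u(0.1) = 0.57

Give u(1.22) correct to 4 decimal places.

0.6179

Euler: u_{n+1} = u_n + h·f(t_n, u_n).
t=0.100000, u=0.570000: f=0.227700 → u ← 0.570000 + 0.28·0.227700 = 0.633756
t=0.380000, u=0.633756: f=0.173200 → u ← 0.633756 + 0.28·0.173200 = 0.682252
t=0.660000, u=0.682252: f=0.018363 → u ← 0.682252 + 0.28·0.018363 = 0.687394
t=0.940000, u=0.687394: f=-0.248329 → u ← 0.687394 + 0.28·(-0.248329) = 0.617862
u(1.22) ≈ 0.6179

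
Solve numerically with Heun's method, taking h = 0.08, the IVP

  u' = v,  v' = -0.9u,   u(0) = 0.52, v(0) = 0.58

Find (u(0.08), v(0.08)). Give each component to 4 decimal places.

0.5649, 0.5409

Heun on (u,v): k1 = f(t_n, state_n); k2 = f(t_n + h, state_n + h·k1); state_{n+1} = state_n + (h/2)·(k1 + k2).
0.000000: (0.520000, 0.580000)
  k1 = (0.580000, -0.468000)
  predictor → (0.566400, 0.542560)
  k2 = (0.542560, -0.509760)
  → (0.564902, 0.540890)
(u(0.08), v(0.08)) ≈ (0.5649, 0.5409)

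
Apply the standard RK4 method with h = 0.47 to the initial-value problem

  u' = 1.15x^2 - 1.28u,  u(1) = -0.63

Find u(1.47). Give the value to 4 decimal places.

RK4: k1 = f(x_n, u_n); k2 = f(x_n + h/2, u_n + (h/2)·k1); k3 = f(x_n + h/2, u_n + (h/2)·k2); k4 = f(x_n + h, u_n + h·k3); u_{n+1} = u_n + (h/6)·(k1 + 2k2 + 2k3 + k4).
x=1.000000, u=-0.630000:
  k1 = f(1.000000, -0.630000) = 1.956400
  k2 = f(1.235000, -0.170246) = 1.971924
  k3 = f(1.235000, -0.166598) = 1.967254
  k4 = f(1.470000, 0.294609) = 2.107935
  u ← -0.630000 + (0.47/6)·(k1 + 2k2 + 2k3 + k4) = 0.305511
u(1.47) ≈ 0.3055

0.3055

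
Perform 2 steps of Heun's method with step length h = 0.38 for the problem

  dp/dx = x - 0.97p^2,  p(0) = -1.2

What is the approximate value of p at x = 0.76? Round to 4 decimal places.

Heun: k1 = f(x_n, p_n); k2 = f(x_n + h, p_n + h·k1); p_{n+1} = p_n + (h/2)·(k1 + k2).
x=0.000000, p=-1.200000:
  k1 = f(0.000000, -1.200000) = -1.396800
  k2 = f(0.380000, -1.730784) = -2.525745
  p ← -1.200000 + (0.38/2)·(-1.396800 + (-2.525745)) = -1.945284
x=0.380000, p=-1.945284:
  k1 = f(0.380000, -1.945284) = -3.290604
  k2 = f(0.760000, -3.195713) = -9.146205
  p ← -1.945284 + (0.38/2)·(-3.290604 + (-9.146205)) = -4.308277
p(0.76) ≈ -4.3083

-4.3083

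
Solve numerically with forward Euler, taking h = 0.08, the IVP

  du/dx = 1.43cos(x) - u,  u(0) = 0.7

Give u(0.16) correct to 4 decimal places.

Euler: u_{n+1} = u_n + h·f(x_n, u_n).
x=0.000000, u=0.700000: f=0.730000 → u ← 0.700000 + 0.08·0.730000 = 0.758400
x=0.080000, u=0.758400: f=0.667026 → u ← 0.758400 + 0.08·0.667026 = 0.811762
u(0.16) ≈ 0.8118

0.8118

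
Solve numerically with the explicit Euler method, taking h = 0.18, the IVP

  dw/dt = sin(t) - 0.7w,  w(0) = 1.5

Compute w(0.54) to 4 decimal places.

Euler: w_{n+1} = w_n + h·f(t_n, w_n).
t=0.000000, w=1.500000: f=-1.050000 → w ← 1.500000 + 0.18·(-1.050000) = 1.311000
t=0.180000, w=1.311000: f=-0.738670 → w ← 1.311000 + 0.18·(-0.738670) = 1.178039
t=0.360000, w=1.178039: f=-0.472353 → w ← 1.178039 + 0.18·(-0.472353) = 1.093016
w(0.54) ≈ 1.0930

1.0930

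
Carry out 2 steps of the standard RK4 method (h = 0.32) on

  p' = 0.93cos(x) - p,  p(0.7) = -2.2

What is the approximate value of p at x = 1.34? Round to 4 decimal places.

RK4: k1 = f(x_n, p_n); k2 = f(x_n + h/2, p_n + (h/2)·k1); k3 = f(x_n + h/2, p_n + (h/2)·k2); k4 = f(x_n + h, p_n + h·k3); p_{n+1} = p_n + (h/6)·(k1 + 2k2 + 2k3 + k4).
x=0.700000, p=-2.200000:
  k1 = f(0.700000, -2.200000) = 2.911303
  k2 = f(0.860000, -1.734191) = 2.340958
  k3 = f(0.860000, -1.825447) = 2.432214
  k4 = f(1.020000, -1.421692) = 1.908422
  p ← -2.200000 + (0.32/6)·(k1 + 2k2 + 2k3 + k4) = -1.433810
x=1.020000, p=-1.433810:
  k1 = f(1.020000, -1.433810) = 1.920540
  k2 = f(1.180000, -1.126523) = 1.480783
  k3 = f(1.180000, -1.196884) = 1.551144
  k4 = f(1.340000, -0.937443) = 1.150184
  p ← -1.433810 + (0.32/6)·(k1 + 2k2 + 2k3 + k4) = -0.946632
p(1.34) ≈ -0.9466

-0.9466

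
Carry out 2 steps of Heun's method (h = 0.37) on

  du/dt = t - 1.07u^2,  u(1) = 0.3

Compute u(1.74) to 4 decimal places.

Heun: k1 = f(t_n, u_n); k2 = f(t_n + h, u_n + h·k1); u_{n+1} = u_n + (h/2)·(k1 + k2).
t=1.000000, u=0.300000:
  k1 = f(1.000000, 0.300000) = 0.903700
  k2 = f(1.370000, 0.634369) = 0.939406
  u ← 0.300000 + (0.37/2)·(0.903700 + 0.939406) = 0.640975
t=1.370000, u=0.640975:
  k1 = f(1.370000, 0.640975) = 0.930392
  k2 = f(1.740000, 0.985220) = 0.701396
  u ← 0.640975 + (0.37/2)·(0.930392 + 0.701396) = 0.942855
u(1.74) ≈ 0.9429

0.9429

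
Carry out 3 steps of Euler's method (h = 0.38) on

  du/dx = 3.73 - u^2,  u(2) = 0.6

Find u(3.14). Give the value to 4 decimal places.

1.9205

Euler: u_{n+1} = u_n + h·f(x_n, u_n).
x=2.000000, u=0.600000: f=3.370000 → u ← 0.600000 + 0.38·3.370000 = 1.880600
x=2.380000, u=1.880600: f=0.193344 → u ← 1.880600 + 0.38·0.193344 = 1.954071
x=2.760000, u=1.954071: f=-0.088392 → u ← 1.954071 + 0.38·(-0.088392) = 1.920482
u(3.14) ≈ 1.9205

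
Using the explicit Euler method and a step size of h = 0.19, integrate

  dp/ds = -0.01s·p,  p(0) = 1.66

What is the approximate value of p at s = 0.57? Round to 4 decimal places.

Euler: p_{n+1} = p_n + h·f(s_n, p_n).
s=0.000000, p=1.660000: f=0.000000 → p ← 1.660000 + 0.19·0.000000 = 1.660000
s=0.190000, p=1.660000: f=-0.003154 → p ← 1.660000 + 0.19·(-0.003154) = 1.659401
s=0.380000, p=1.659401: f=-0.006306 → p ← 1.659401 + 0.19·(-0.006306) = 1.658203
p(0.57) ≈ 1.6582

1.6582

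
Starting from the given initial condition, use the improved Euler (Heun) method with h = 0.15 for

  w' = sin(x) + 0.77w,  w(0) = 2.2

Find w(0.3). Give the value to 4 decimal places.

Heun: k1 = f(x_n, w_n); k2 = f(x_n + h, w_n + h·k1); w_{n+1} = w_n + (h/2)·(k1 + k2).
x=0.000000, w=2.200000:
  k1 = f(0.000000, 2.200000) = 1.694000
  k2 = f(0.150000, 2.454100) = 2.039095
  w ← 2.200000 + (0.15/2)·(1.694000 + 2.039095) = 2.479982
x=0.150000, w=2.479982:
  k1 = f(0.150000, 2.479982) = 2.059024
  k2 = f(0.300000, 2.788836) = 2.442924
  w ← 2.479982 + (0.15/2)·(2.059024 + 2.442924) = 2.817628
w(0.3) ≈ 2.8176

2.8176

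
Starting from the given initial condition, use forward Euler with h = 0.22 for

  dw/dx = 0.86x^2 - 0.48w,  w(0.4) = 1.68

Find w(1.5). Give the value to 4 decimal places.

Euler: w_{n+1} = w_n + h·f(x_n, w_n).
x=0.400000, w=1.680000: f=-0.668800 → w ← 1.680000 + 0.22·(-0.668800) = 1.532864
x=0.620000, w=1.532864: f=-0.405191 → w ← 1.532864 + 0.22·(-0.405191) = 1.443722
x=0.840000, w=1.443722: f=-0.086171 → w ← 1.443722 + 0.22·(-0.086171) = 1.424765
x=1.060000, w=1.424765: f=0.282409 → w ← 1.424765 + 0.22·0.282409 = 1.486895
x=1.280000, w=1.486895: f=0.695315 → w ← 1.486895 + 0.22·0.695315 = 1.639864
w(1.5) ≈ 1.6399

1.6399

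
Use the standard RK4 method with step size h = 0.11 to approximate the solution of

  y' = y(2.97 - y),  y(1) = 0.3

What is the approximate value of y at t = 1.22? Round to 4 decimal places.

RK4: k1 = f(t_n, y_n); k2 = f(t_n + h/2, y_n + (h/2)·k1); k3 = f(t_n + h/2, y_n + (h/2)·k2); k4 = f(t_n + h, y_n + h·k3); y_{n+1} = y_n + (h/6)·(k1 + 2k2 + 2k3 + k4).
t=1.000000, y=0.300000:
  k1 = f(1.000000, 0.300000) = 0.801000
  k2 = f(1.055000, 0.344055) = 0.903470
  k3 = f(1.055000, 0.349691) = 0.916298
  k4 = f(1.110000, 0.400793) = 1.029720
  y ← 0.300000 + (0.11/6)·(k1 + 2k2 + 2k3 + k4) = 0.400288
t=1.110000, y=0.400288:
  k1 = f(1.110000, 0.400288) = 1.028625
  k2 = f(1.165000, 0.456862) = 1.148158
  k3 = f(1.165000, 0.463437) = 1.161633
  k4 = f(1.220000, 0.528068) = 1.289506
  y ← 0.400288 + (0.11/6)·(k1 + 2k2 + 2k3 + k4) = 0.527479
y(1.22) ≈ 0.5275

0.5275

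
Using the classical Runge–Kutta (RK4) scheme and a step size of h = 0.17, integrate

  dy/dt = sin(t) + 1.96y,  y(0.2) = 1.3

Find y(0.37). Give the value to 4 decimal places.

RK4: k1 = f(t_n, y_n); k2 = f(t_n + h/2, y_n + (h/2)·k1); k3 = f(t_n + h/2, y_n + (h/2)·k2); k4 = f(t_n + h, y_n + h·k3); y_{n+1} = y_n + (h/6)·(k1 + 2k2 + 2k3 + k4).
t=0.200000, y=1.300000:
  k1 = f(0.200000, 1.300000) = 2.746669
  k2 = f(0.285000, 1.533467) = 3.286753
  k3 = f(0.285000, 1.579374) = 3.376730
  k4 = f(0.370000, 1.874044) = 4.034742
  y ← 1.300000 + (0.17/6)·(k1 + 2k2 + 2k3 + k4) = 1.869737
y(0.37) ≈ 1.8697

1.8697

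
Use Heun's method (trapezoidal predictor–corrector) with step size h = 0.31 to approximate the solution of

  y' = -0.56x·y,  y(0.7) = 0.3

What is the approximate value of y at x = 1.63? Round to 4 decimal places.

Heun: k1 = f(x_n, y_n); k2 = f(x_n + h, y_n + h·k1); y_{n+1} = y_n + (h/2)·(k1 + k2).
x=0.700000, y=0.300000:
  k1 = f(0.700000, 0.300000) = -0.117600
  k2 = f(1.010000, 0.263544) = -0.149060
  y ← 0.300000 + (0.31/2)·(-0.117600 + (-0.149060)) = 0.258668
x=1.010000, y=0.258668:
  k1 = f(1.010000, 0.258668) = -0.146302
  k2 = f(1.320000, 0.213314) = -0.157682
  y ← 0.258668 + (0.31/2)·(-0.146302 + (-0.157682)) = 0.211550
x=1.320000, y=0.211550:
  k1 = f(1.320000, 0.211550) = -0.156378
  k2 = f(1.630000, 0.163073) = -0.148853
  y ← 0.211550 + (0.31/2)·(-0.156378 + (-0.148853)) = 0.164239
y(1.63) ≈ 0.1642

0.1642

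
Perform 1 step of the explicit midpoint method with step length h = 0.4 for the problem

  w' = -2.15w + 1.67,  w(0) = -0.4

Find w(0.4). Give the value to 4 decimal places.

0.1768

Midpoint: k1 = f(s_n, w_n); k2 = f(s_n + h/2, w_n + (h/2)·k1); w_{n+1} = w_n + h·k2.
s=0.000000, w=-0.400000:
  k1 = f(0.000000, -0.400000) = 2.530000
  k2 = f(0.200000, 0.106000) = 1.442100
  w ← -0.400000 + 0.4·1.442100 = 0.176840
w(0.4) ≈ 0.1768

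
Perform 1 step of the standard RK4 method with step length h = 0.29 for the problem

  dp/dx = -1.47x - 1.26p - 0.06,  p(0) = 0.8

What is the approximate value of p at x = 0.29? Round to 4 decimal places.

0.4856

RK4: k1 = f(x_n, p_n); k2 = f(x_n + h/2, p_n + (h/2)·k1); k3 = f(x_n + h/2, p_n + (h/2)·k2); k4 = f(x_n + h, p_n + h·k3); p_{n+1} = p_n + (h/6)·(k1 + 2k2 + 2k3 + k4).
x=0.000000, p=0.800000:
  k1 = f(0.000000, 0.800000) = -1.068000
  k2 = f(0.145000, 0.645140) = -1.086026
  k3 = f(0.145000, 0.642526) = -1.082733
  k4 = f(0.290000, 0.486007) = -1.098669
  p ← 0.800000 + (0.29/6)·(k1 + 2k2 + 2k3 + k4) = 0.485631
p(0.29) ≈ 0.4856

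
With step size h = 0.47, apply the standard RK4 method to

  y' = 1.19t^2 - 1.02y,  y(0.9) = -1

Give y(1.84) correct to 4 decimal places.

1.1678

RK4: k1 = f(t_n, y_n); k2 = f(t_n + h/2, y_n + (h/2)·k1); k3 = f(t_n + h/2, y_n + (h/2)·k2); k4 = f(t_n + h, y_n + h·k3); y_{n+1} = y_n + (h/6)·(k1 + 2k2 + 2k3 + k4).
t=0.900000, y=-1.000000:
  k1 = f(0.900000, -1.000000) = 1.983900
  k2 = f(1.135000, -0.533783) = 2.077447
  k3 = f(1.135000, -0.511800) = 2.055024
  k4 = f(1.370000, -0.034139) = 2.268333
  y ← -1.000000 + (0.47/6)·(k1 + 2k2 + 2k3 + k4) = -0.019488
t=1.370000, y=-0.019488:
  k1 = f(1.370000, -0.019488) = 2.253389
  k2 = f(1.605000, 0.510058) = 2.545210
  k3 = f(1.605000, 0.578636) = 2.475261
  k4 = f(1.840000, 1.143884) = 2.862102
  y ← -0.019488 + (0.47/6)·(k1 + 2k2 + 2k3 + k4) = 1.167766
y(1.84) ≈ 1.1678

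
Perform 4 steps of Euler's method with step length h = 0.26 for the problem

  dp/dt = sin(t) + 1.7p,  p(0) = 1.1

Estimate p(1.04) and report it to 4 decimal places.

5.2643

Euler: p_{n+1} = p_n + h·f(t_n, p_n).
t=0.000000, p=1.100000: f=1.870000 → p ← 1.100000 + 0.26·1.870000 = 1.586200
t=0.260000, p=1.586200: f=2.953621 → p ← 1.586200 + 0.26·2.953621 = 2.354141
t=0.520000, p=2.354141: f=4.498920 → p ← 2.354141 + 0.26·4.498920 = 3.523861
t=0.780000, p=3.523861: f=6.693843 → p ← 3.523861 + 0.26·6.693843 = 5.264260
p(1.04) ≈ 5.2643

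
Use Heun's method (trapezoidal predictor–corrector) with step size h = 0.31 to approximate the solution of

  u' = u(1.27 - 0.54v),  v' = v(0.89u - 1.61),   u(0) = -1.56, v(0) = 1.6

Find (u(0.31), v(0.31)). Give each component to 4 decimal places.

-1.9873, 0.8009

Heun on (u,v): k1 = f(s_n, state_n); k2 = f(s_n + h, state_n + h·k1); state_{n+1} = state_n + (h/2)·(k1 + k2).
0.000000: (-1.560000, 1.600000)
  k1 = (-0.633360, -4.797440)
  predictor → (-1.756342, 0.112794)
  k2 = (-2.123578, -0.357910)
  → (-1.987325, 0.800921)
(u(0.31), v(0.31)) ≈ (-1.9873, 0.8009)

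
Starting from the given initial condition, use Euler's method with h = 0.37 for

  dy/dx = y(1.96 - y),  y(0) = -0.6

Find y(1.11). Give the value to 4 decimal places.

Euler: y_{n+1} = y_n + h·f(x_n, y_n).
x=0.000000, y=-0.600000: f=-1.536000 → y ← -0.600000 + 0.37·(-1.536000) = -1.168320
x=0.370000, y=-1.168320: f=-3.654879 → y ← -1.168320 + 0.37·(-3.654879) = -2.520625
x=0.740000, y=-2.520625: f=-11.293977 → y ← -2.520625 + 0.37·(-11.293977) = -6.699396
y(1.11) ≈ -6.6994

-6.6994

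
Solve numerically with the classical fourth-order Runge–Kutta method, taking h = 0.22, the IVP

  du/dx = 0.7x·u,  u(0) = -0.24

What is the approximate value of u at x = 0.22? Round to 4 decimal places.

RK4: k1 = f(x_n, u_n); k2 = f(x_n + h/2, u_n + (h/2)·k1); k3 = f(x_n + h/2, u_n + (h/2)·k2); k4 = f(x_n + h, u_n + h·k3); u_{n+1} = u_n + (h/6)·(k1 + 2k2 + 2k3 + k4).
x=0.000000, u=-0.240000:
  k1 = f(0.000000, -0.240000) = 0.000000
  k2 = f(0.110000, -0.240000) = -0.018480
  k3 = f(0.110000, -0.242033) = -0.018637
  k4 = f(0.220000, -0.244100) = -0.037591
  u ← -0.240000 + (0.22/6)·(k1 + 2k2 + 2k3 + k4) = -0.244100
u(0.22) ≈ -0.2441

-0.2441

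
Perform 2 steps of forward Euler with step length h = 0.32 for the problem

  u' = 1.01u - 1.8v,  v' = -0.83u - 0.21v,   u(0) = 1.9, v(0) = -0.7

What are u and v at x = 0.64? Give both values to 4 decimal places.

Euler on (u,v): u_{n+1} = u_n + h·u', v_{n+1} = v_n + h·v'.
0.000000: (1.900000, -0.700000); f=(3.179000, -1.430000) → (2.917280, -1.157600)
0.320000: (2.917280, -1.157600); f=(5.030133, -2.178246) → (4.526922, -1.854639)
(u(0.64), v(0.64)) ≈ (4.5269, -1.8546)

4.5269, -1.8546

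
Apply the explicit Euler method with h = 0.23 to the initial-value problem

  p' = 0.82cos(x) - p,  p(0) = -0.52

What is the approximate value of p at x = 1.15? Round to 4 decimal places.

Euler: p_{n+1} = p_n + h·f(x_n, p_n).
x=0.000000, p=-0.520000: f=1.340000 → p ← -0.520000 + 0.23·1.340000 = -0.211800
x=0.230000, p=-0.211800: f=1.010206 → p ← -0.211800 + 0.23·1.010206 = 0.020547
x=0.460000, p=0.020547: f=0.714216 → p ← 0.020547 + 0.23·0.714216 = 0.184817
x=0.690000, p=0.184817: f=0.447605 → p ← 0.184817 + 0.23·0.447605 = 0.287766
x=0.920000, p=0.287766: f=0.209006 → p ← 0.287766 + 0.23·0.209006 = 0.335838
p(1.15) ≈ 0.3358

0.3358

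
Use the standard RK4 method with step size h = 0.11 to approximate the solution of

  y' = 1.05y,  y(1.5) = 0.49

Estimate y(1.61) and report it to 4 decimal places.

0.5500

RK4: k1 = f(x_n, y_n); k2 = f(x_n + h/2, y_n + (h/2)·k1); k3 = f(x_n + h/2, y_n + (h/2)·k2); k4 = f(x_n + h, y_n + h·k3); y_{n+1} = y_n + (h/6)·(k1 + 2k2 + 2k3 + k4).
x=1.500000, y=0.490000:
  k1 = f(1.500000, 0.490000) = 0.514500
  k2 = f(1.555000, 0.518297) = 0.544212
  k3 = f(1.555000, 0.519932) = 0.545928
  k4 = f(1.610000, 0.550052) = 0.577555
  y ← 0.490000 + (0.11/6)·(k1 + 2k2 + 2k3 + k4) = 0.549993
y(1.61) ≈ 0.5500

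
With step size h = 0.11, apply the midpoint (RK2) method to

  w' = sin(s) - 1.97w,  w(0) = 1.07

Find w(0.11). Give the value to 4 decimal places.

Midpoint: k1 = f(s_n, w_n); k2 = f(s_n + h/2, w_n + (h/2)·k1); w_{n+1} = w_n + h·k2.
s=0.000000, w=1.070000:
  k1 = f(0.000000, 1.070000) = -2.107900
  k2 = f(0.055000, 0.954066) = -1.824537
  w ← 1.070000 + 0.11·(-1.824537) = 0.869301
w(0.11) ≈ 0.8693

0.8693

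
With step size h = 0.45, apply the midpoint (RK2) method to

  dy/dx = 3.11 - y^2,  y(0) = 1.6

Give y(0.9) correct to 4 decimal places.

Midpoint: k1 = f(x_n, y_n); k2 = f(x_n + h/2, y_n + (h/2)·k1); y_{n+1} = y_n + h·k2.
x=0.000000, y=1.600000:
  k1 = f(0.000000, 1.600000) = 0.550000
  k2 = f(0.225000, 1.723750) = 0.138686
  y ← 1.600000 + 0.45·0.138686 = 1.662409
x=0.450000, y=1.662409:
  k1 = f(0.450000, 1.662409) = 0.346397
  k2 = f(0.675000, 1.740348) = 0.081189
  y ← 1.662409 + 0.45·0.081189 = 1.698944
y(0.9) ≈ 1.6989

1.6989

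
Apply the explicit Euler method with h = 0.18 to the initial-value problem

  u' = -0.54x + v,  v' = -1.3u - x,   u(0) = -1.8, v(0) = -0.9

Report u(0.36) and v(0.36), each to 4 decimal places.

Euler on (u,v): u_{n+1} = u_n + h·u', v_{n+1} = v_n + h·v'.
0.000000: (-1.800000, -0.900000); f=(-0.900000, 2.340000) → (-1.962000, -0.478800)
0.180000: (-1.962000, -0.478800); f=(-0.576000, 2.370600) → (-2.065680, -0.052092)
(u(0.36), v(0.36)) ≈ (-2.0657, -0.0521)

-2.0657, -0.0521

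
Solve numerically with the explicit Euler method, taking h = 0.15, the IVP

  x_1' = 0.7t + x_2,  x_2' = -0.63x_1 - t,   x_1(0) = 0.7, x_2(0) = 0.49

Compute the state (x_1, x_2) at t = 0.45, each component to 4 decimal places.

0.9336, 0.2027

Euler on (x_1,x_2): x_1_{n+1} = x_1_n + h·x_1', x_2_{n+1} = x_2_n + h·x_2'.
0.000000: (0.700000, 0.490000); f=(0.490000, -0.441000) → (0.773500, 0.423850)
0.150000: (0.773500, 0.423850); f=(0.528850, -0.637305) → (0.852827, 0.328254)
0.300000: (0.852827, 0.328254); f=(0.538254, -0.837281) → (0.933566, 0.202662)
(x_1(0.45), x_2(0.45)) ≈ (0.9336, 0.2027)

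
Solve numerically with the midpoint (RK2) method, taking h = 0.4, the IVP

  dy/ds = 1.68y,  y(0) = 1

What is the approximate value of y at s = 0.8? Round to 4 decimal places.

Midpoint: k1 = f(s_n, y_n); k2 = f(s_n + h/2, y_n + (h/2)·k1); y_{n+1} = y_n + h·k2.
s=0.000000, y=1.000000:
  k1 = f(0.000000, 1.000000) = 1.680000
  k2 = f(0.200000, 1.336000) = 2.244480
  y ← 1.000000 + 0.4·2.244480 = 1.897792
s=0.400000, y=1.897792:
  k1 = f(0.400000, 1.897792) = 3.188291
  k2 = f(0.600000, 2.535450) = 4.259556
  y ← 1.897792 + 0.4·4.259556 = 3.601614
y(0.8) ≈ 3.6016

3.6016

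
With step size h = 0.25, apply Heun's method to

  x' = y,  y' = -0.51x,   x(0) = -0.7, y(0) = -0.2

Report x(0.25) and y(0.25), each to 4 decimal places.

-0.7388, -0.1076

Heun on (x,y): k1 = f(t_n, state_n); k2 = f(t_n + h, state_n + h·k1); state_{n+1} = state_n + (h/2)·(k1 + k2).
0.000000: (-0.700000, -0.200000)
  k1 = (-0.200000, 0.357000)
  predictor → (-0.750000, -0.110750)
  k2 = (-0.110750, 0.382500)
  → (-0.738844, -0.107563)
(x(0.25), y(0.25)) ≈ (-0.7388, -0.1076)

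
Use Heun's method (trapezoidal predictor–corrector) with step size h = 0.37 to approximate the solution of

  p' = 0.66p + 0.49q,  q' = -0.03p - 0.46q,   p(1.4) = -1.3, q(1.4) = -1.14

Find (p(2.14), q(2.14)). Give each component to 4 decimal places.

-2.5575, -0.7765

Heun on (p,q): k1 = f(x_n, state_n); k2 = f(x_n + h, state_n + h·k1); state_{n+1} = state_n + (h/2)·(k1 + k2).
1.400000: (-1.300000, -1.140000)
  k1 = (-1.416600, 0.563400)
  predictor → (-1.824142, -0.931542)
  k2 = (-1.660389, 0.483234)
  → (-1.869243, -0.946373)
1.770000: (-1.869243, -0.946373)
  k1 = (-1.697423, 0.491409)
  predictor → (-2.497290, -0.764552)
  k2 = (-2.022841, 0.426612)
  → (-2.557492, -0.776539)
(p(2.14), q(2.14)) ≈ (-2.5575, -0.7765)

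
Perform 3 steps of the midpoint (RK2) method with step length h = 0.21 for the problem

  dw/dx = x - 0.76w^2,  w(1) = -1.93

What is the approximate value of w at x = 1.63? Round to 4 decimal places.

Midpoint: k1 = f(x_n, w_n); k2 = f(x_n + h/2, w_n + (h/2)·k1); w_{n+1} = w_n + h·k2.
x=1.000000, w=-1.930000:
  k1 = f(1.000000, -1.930000) = -1.830924
  k2 = f(1.105000, -2.122247) = -2.317989
  w ← -1.930000 + 0.21·(-2.317989) = -2.416778
x=1.210000, w=-2.416778:
  k1 = f(1.210000, -2.416778) = -3.229019
  k2 = f(1.315000, -2.755825) = -4.456872
  w ← -2.416778 + 0.21·(-4.456872) = -3.352721
x=1.420000, w=-3.352721:
  k1 = f(1.420000, -3.352721) = -7.122960
  k2 = f(1.525000, -4.100632) = -11.254537
  w ← -3.352721 + 0.21·(-11.254537) = -5.716174
w(1.63) ≈ -5.7162

-5.7162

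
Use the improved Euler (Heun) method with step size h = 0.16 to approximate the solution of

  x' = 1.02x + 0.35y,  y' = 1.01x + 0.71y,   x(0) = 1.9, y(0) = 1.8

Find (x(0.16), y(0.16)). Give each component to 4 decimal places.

2.3587, 2.3738

Heun on (x,y): k1 = f(t_n, state_n); k2 = f(t_n + h, state_n + h·k1); state_{n+1} = state_n + (h/2)·(k1 + k2).
0.000000: (1.900000, 1.800000)
  k1 = (2.568000, 3.197000)
  predictor → (2.310880, 2.311520)
  k2 = (3.166130, 3.975168)
  → (2.358730, 2.373773)
(x(0.16), y(0.16)) ≈ (2.3587, 2.3738)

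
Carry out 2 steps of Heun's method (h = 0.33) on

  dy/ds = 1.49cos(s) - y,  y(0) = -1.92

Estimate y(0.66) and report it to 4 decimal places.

-0.3698

Heun: k1 = f(s_n, y_n); k2 = f(s_n + h, y_n + h·k1); y_{n+1} = y_n + (h/2)·(k1 + k2).
s=0.000000, y=-1.920000:
  k1 = f(0.000000, -1.920000) = 3.410000
  k2 = f(0.330000, -0.794700) = 2.204303
  y ← -1.920000 + (0.33/2)·(3.410000 + 2.204303) = -0.993640
s=0.330000, y=-0.993640:
  k1 = f(0.330000, -0.993640) = 2.403243
  k2 = f(0.660000, -0.200570) = 1.377658
  y ← -0.993640 + (0.33/2)·(2.403243 + 1.377658) = -0.369791
y(0.66) ≈ -0.3698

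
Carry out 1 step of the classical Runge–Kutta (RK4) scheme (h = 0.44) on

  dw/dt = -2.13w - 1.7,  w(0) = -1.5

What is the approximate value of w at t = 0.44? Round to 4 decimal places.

RK4: k1 = f(t_n, w_n); k2 = f(t_n + h/2, w_n + (h/2)·k1); k3 = f(t_n + h/2, w_n + (h/2)·k2); k4 = f(t_n + h, w_n + h·k3); w_{n+1} = w_n + (h/6)·(k1 + 2k2 + 2k3 + k4).
t=0.000000, w=-1.500000:
  k1 = f(0.000000, -1.500000) = 1.495000
  k2 = f(0.220000, -1.171100) = 0.794443
  k3 = f(0.220000, -1.325223) = 1.122724
  k4 = f(0.440000, -1.006001) = 0.442783
  w ← -1.500000 + (0.44/6)·(k1 + 2k2 + 2k3 + k4) = -1.076711
w(0.44) ≈ -1.0767

-1.0767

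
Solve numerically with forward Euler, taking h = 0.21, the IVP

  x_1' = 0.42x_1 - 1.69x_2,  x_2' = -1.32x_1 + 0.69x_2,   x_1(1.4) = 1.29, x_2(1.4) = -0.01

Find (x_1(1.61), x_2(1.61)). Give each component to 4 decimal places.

Euler on (x_1,x_2): x_1_{n+1} = x_1_n + h·x_1', x_2_{n+1} = x_2_n + h·x_2'.
1.400000: (1.290000, -0.010000); f=(0.558700, -1.709700) → (1.407327, -0.369037)
(x_1(1.61), x_2(1.61)) ≈ (1.4073, -0.3690)

1.4073, -0.3690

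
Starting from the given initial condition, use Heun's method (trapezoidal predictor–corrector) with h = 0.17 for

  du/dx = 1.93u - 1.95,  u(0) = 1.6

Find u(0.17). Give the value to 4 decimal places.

1.8252

Heun: k1 = f(x_n, u_n); k2 = f(x_n + h, u_n + h·k1); u_{n+1} = u_n + (h/2)·(k1 + k2).
x=0.000000, u=1.600000:
  k1 = f(0.000000, 1.600000) = 1.138000
  k2 = f(0.170000, 1.793460) = 1.511378
  u ← 1.600000 + (0.17/2)·(1.138000 + 1.511378) = 1.825197
u(0.17) ≈ 1.8252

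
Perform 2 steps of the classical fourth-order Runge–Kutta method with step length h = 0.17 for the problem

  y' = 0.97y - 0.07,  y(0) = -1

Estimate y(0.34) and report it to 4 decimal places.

-1.4189

RK4: k1 = f(t_n, y_n); k2 = f(t_n + h/2, y_n + (h/2)·k1); k3 = f(t_n + h/2, y_n + (h/2)·k2); k4 = f(t_n + h, y_n + h·k3); y_{n+1} = y_n + (h/6)·(k1 + 2k2 + 2k3 + k4).
t=0.000000, y=-1.000000:
  k1 = f(0.000000, -1.000000) = -1.040000
  k2 = f(0.085000, -1.088400) = -1.125748
  k3 = f(0.085000, -1.095689) = -1.132818
  k4 = f(0.170000, -1.192579) = -1.226802
  y ← -1.000000 + (0.17/6)·(k1 + 2k2 + 2k3 + k4) = -1.192211
t=0.170000, y=-1.192211:
  k1 = f(0.170000, -1.192211) = -1.226445
  k2 = f(0.255000, -1.296459) = -1.327566
  k3 = f(0.255000, -1.305055) = -1.335903
  k4 = f(0.340000, -1.419315) = -1.446735
  y ← -1.192211 + (0.17/6)·(k1 + 2k2 + 2k3 + k4) = -1.418881
y(0.34) ≈ -1.4189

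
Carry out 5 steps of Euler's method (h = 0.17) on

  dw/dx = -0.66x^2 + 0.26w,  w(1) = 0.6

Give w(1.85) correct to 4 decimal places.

Euler: w_{n+1} = w_n + h·f(x_n, w_n).
x=1.000000, w=0.600000: f=-0.504000 → w ← 0.600000 + 0.17·(-0.504000) = 0.514320
x=1.170000, w=0.514320: f=-0.769751 → w ← 0.514320 + 0.17·(-0.769751) = 0.383462
x=1.340000, w=0.383462: f=-1.085396 → w ← 0.383462 + 0.17·(-1.085396) = 0.198945
x=1.510000, w=0.198945: f=-1.453140 → w ← 0.198945 + 0.17·(-1.453140) = -0.048089
x=1.680000, w=-0.048089: f=-1.875287 → w ← -0.048089 + 0.17·(-1.875287) = -0.366888
w(1.85) ≈ -0.3669

-0.3669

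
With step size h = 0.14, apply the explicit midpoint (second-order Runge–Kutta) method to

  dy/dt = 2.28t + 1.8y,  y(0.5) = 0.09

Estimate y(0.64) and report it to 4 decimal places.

Midpoint: k1 = f(t_n, y_n); k2 = f(t_n + h/2, y_n + (h/2)·k1); y_{n+1} = y_n + h·k2.
t=0.500000, y=0.090000:
  k1 = f(0.500000, 0.090000) = 1.302000
  k2 = f(0.570000, 0.181140) = 1.625652
  y ← 0.090000 + 0.14·1.625652 = 0.317591
y(0.64) ≈ 0.3176

0.3176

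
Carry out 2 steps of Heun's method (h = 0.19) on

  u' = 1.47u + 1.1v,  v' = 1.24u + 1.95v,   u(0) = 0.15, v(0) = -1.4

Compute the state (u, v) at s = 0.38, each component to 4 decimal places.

-0.8046, -2.9892

Heun on (u,v): k1 = f(s_n, state_n); k2 = f(s_n + h, state_n + h·k1); state_{n+1} = state_n + (h/2)·(k1 + k2).
0.000000: (0.150000, -1.400000)
  k1 = (-1.319500, -2.544000)
  predictor → (-0.100705, -1.883360)
  k2 = (-2.219732, -3.797426)
  → (-0.186227, -2.002435)
0.190000: (-0.186227, -2.002435)
  k1 = (-2.476433, -4.135671)
  predictor → (-0.656749, -2.788213)
  k2 = (-4.032456, -6.251384)
  → (-0.804571, -2.989206)
(u(0.38), v(0.38)) ≈ (-0.8046, -2.9892)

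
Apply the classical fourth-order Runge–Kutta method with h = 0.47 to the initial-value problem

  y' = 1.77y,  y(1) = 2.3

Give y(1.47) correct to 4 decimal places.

5.2758

RK4: k1 = f(s_n, y_n); k2 = f(s_n + h/2, y_n + (h/2)·k1); k3 = f(s_n + h/2, y_n + (h/2)·k2); k4 = f(s_n + h, y_n + h·k3); y_{n+1} = y_n + (h/6)·(k1 + 2k2 + 2k3 + k4).
s=1.000000, y=2.300000:
  k1 = f(1.000000, 2.300000) = 4.071000
  k2 = f(1.235000, 3.256685) = 5.764332
  k3 = f(1.235000, 3.654618) = 6.468674
  k4 = f(1.470000, 5.340277) = 9.452290
  y ← 2.300000 + (0.47/6)·(k1 + 2k2 + 2k3 + k4) = 5.275829
y(1.47) ≈ 5.2758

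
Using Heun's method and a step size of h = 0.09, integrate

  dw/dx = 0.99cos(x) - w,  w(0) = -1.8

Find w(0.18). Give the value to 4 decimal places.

-1.3421

Heun: k1 = f(x_n, w_n); k2 = f(x_n + h, w_n + h·k1); w_{n+1} = w_n + (h/2)·(k1 + k2).
x=0.000000, w=-1.800000:
  k1 = f(0.000000, -1.800000) = 2.790000
  k2 = f(0.090000, -1.548900) = 2.534893
  w ← -1.800000 + (0.09/2)·(2.790000 + 2.534893) = -1.560380
x=0.090000, w=-1.560380:
  k1 = f(0.090000, -1.560380) = 2.546373
  k2 = f(0.180000, -1.331206) = 2.305211
  w ← -1.560380 + (0.09/2)·(2.546373 + 2.305211) = -1.342059
w(0.18) ≈ -1.3421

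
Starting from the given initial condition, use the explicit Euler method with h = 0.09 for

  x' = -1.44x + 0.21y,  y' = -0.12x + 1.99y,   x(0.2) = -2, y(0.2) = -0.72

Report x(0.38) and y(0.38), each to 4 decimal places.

Euler on (x,y): x_{n+1} = x_n + h·x', y_{n+1} = y_n + h·y'.
0.200000: (-2.000000, -0.720000); f=(2.728800, -1.192800) → (-1.754408, -0.827352)
0.290000: (-1.754408, -0.827352); f=(2.352604, -1.435902) → (-1.542674, -0.956583)
(x(0.38), y(0.38)) ≈ (-1.5427, -0.9566)

-1.5427, -0.9566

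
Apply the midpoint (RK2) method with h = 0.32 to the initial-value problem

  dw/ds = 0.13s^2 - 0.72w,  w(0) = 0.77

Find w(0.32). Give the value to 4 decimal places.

Midpoint: k1 = f(s_n, w_n); k2 = f(s_n + h/2, w_n + (h/2)·k1); w_{n+1} = w_n + h·k2.
s=0.000000, w=0.770000:
  k1 = f(0.000000, 0.770000) = -0.554400
  k2 = f(0.160000, 0.681296) = -0.487205
  w ← 0.770000 + 0.32·(-0.487205) = 0.614094
w(0.32) ≈ 0.6141

0.6141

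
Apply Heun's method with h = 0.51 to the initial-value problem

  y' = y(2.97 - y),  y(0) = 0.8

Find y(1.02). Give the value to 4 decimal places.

Heun: k1 = f(t_n, y_n); k2 = f(t_n + h, y_n + h·k1); y_{n+1} = y_n + (h/2)·(k1 + k2).
t=0.000000, y=0.800000:
  k1 = f(0.000000, 0.800000) = 1.736000
  k2 = f(0.510000, 1.685360) = 2.165081
  y ← 0.800000 + (0.51/2)·(1.736000 + 2.165081) = 1.794776
t=0.510000, y=1.794776:
  k1 = f(0.510000, 1.794776) = 2.109264
  k2 = f(1.020000, 2.870500) = 0.285614
  y ← 1.794776 + (0.51/2)·(2.109264 + 0.285614) = 2.405470
y(1.02) ≈ 2.4055

2.4055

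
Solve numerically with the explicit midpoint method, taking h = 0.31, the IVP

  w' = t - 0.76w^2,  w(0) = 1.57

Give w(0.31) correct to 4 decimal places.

1.2323

Midpoint: k1 = f(t_n, w_n); k2 = f(t_n + h/2, w_n + (h/2)·k1); w_{n+1} = w_n + h·k2.
t=0.000000, w=1.570000:
  k1 = f(0.000000, 1.570000) = -1.873324
  k2 = f(0.155000, 1.279635) = -1.089474
  w ← 1.570000 + 0.31·(-1.089474) = 1.232263
w(0.31) ≈ 1.2323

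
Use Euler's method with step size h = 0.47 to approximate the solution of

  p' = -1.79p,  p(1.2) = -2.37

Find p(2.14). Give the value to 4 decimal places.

-0.0597

Euler: p_{n+1} = p_n + h·f(s_n, p_n).
s=1.200000, p=-2.370000: f=4.242300 → p ← -2.370000 + 0.47·4.242300 = -0.376119
s=1.670000, p=-0.376119: f=0.673253 → p ← -0.376119 + 0.47·0.673253 = -0.059690
p(2.14) ≈ -0.0597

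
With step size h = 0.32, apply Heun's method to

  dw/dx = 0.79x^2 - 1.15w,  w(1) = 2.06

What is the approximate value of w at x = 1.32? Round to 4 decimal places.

Heun: k1 = f(x_n, w_n); k2 = f(x_n + h, w_n + h·k1); w_{n+1} = w_n + (h/2)·(k1 + k2).
x=1.000000, w=2.060000:
  k1 = f(1.000000, 2.060000) = -1.579000
  k2 = f(1.320000, 1.554720) = -0.411432
  w ← 2.060000 + (0.32/2)·(-1.579000 + (-0.411432)) = 1.741531
w(1.32) ≈ 1.7415

1.7415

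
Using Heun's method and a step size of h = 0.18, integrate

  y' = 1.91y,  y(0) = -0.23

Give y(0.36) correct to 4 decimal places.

-0.4527

Heun: k1 = f(x_n, y_n); k2 = f(x_n + h, y_n + h·k1); y_{n+1} = y_n + (h/2)·(k1 + k2).
x=0.000000, y=-0.230000:
  k1 = f(0.000000, -0.230000) = -0.439300
  k2 = f(0.180000, -0.309074) = -0.590331
  y ← -0.230000 + (0.18/2)·(-0.439300 + (-0.590331)) = -0.322667
x=0.180000, y=-0.322667:
  k1 = f(0.180000, -0.322667) = -0.616294
  k2 = f(0.360000, -0.433600) = -0.828175
  y ← -0.322667 + (0.18/2)·(-0.616294 + (-0.828175)) = -0.452669
y(0.36) ≈ -0.4527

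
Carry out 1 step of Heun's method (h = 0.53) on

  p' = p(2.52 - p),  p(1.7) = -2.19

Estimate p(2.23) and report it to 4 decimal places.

Heun: k1 = f(t_n, p_n); k2 = f(t_n + h, p_n + h·k1); p_{n+1} = p_n + (h/2)·(k1 + k2).
t=1.700000, p=-2.190000:
  k1 = f(1.700000, -2.190000) = -10.314900
  k2 = f(2.230000, -7.656897) = -77.923452
  p ← -2.190000 + (0.53/2)·(-10.314900 + (-77.923452)) = -25.573163
p(2.23) ≈ -25.5732

-25.5732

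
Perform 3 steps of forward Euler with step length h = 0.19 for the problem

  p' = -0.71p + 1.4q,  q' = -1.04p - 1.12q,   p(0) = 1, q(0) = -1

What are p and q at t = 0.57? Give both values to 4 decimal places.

-0.0160, -0.7541

Euler on (p,q): p_{n+1} = p_n + h·p', q_{n+1} = q_n + h·q'.
0.000000: (1.000000, -1.000000); f=(-2.110000, 0.080000) → (0.599100, -0.984800)
0.190000: (0.599100, -0.984800); f=(-1.804081, 0.479912) → (0.256325, -0.893617)
0.380000: (0.256325, -0.893617); f=(-1.433054, 0.734273) → (-0.015956, -0.754105)
(p(0.57), q(0.57)) ≈ (-0.0160, -0.7541)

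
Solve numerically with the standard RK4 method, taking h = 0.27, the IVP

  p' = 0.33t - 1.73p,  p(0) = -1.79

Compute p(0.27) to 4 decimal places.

RK4: k1 = f(t_n, p_n); k2 = f(t_n + h/2, p_n + (h/2)·k1); k3 = f(t_n + h/2, p_n + (h/2)·k2); k4 = f(t_n + h, p_n + h·k3); p_{n+1} = p_n + (h/6)·(k1 + 2k2 + 2k3 + k4).
t=0.000000, p=-1.790000:
  k1 = f(0.000000, -1.790000) = 3.096700
  k2 = f(0.135000, -1.371946) = 2.418016
  k3 = f(0.135000, -1.463568) = 2.576522
  k4 = f(0.270000, -1.094339) = 1.982306
  p ← -1.790000 + (0.27/6)·(k1 + 2k2 + 2k3 + k4) = -1.111936
p(0.27) ≈ -1.1119

-1.1119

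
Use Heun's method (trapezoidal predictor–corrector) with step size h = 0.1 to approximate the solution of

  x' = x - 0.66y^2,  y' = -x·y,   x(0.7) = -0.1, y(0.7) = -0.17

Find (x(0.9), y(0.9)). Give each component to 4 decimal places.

Heun on (x,y): k1 = f(t_n, state_n); k2 = f(t_n + h, state_n + h·k1); state_{n+1} = state_n + (h/2)·(k1 + k2).
0.700000: (-0.100000, -0.170000)
  k1 = (-0.119074, -0.017000)
  predictor → (-0.111907, -0.171700)
  k2 = (-0.131365, -0.019215)
  → (-0.112522, -0.171811)
0.800000: (-0.112522, -0.171811)
  k1 = (-0.132004, -0.019332)
  predictor → (-0.125722, -0.173744)
  k2 = (-0.145646, -0.021844)
  → (-0.126404, -0.173870)
(x(0.9), y(0.9)) ≈ (-0.1264, -0.1739)

-0.1264, -0.1739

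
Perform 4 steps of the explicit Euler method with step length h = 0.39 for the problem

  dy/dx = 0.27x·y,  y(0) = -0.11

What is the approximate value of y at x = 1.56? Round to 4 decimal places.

Euler: y_{n+1} = y_n + h·f(x_n, y_n).
x=0.000000, y=-0.110000: f=0.000000 → y ← -0.110000 + 0.39·0.000000 = -0.110000
x=0.390000, y=-0.110000: f=-0.011583 → y ← -0.110000 + 0.39·(-0.011583) = -0.114517
x=0.780000, y=-0.114517: f=-0.024117 → y ← -0.114517 + 0.39·(-0.024117) = -0.123923
x=1.170000, y=-0.123923: f=-0.039147 → y ← -0.123923 + 0.39·(-0.039147) = -0.139191
y(1.56) ≈ -0.1392

-0.1392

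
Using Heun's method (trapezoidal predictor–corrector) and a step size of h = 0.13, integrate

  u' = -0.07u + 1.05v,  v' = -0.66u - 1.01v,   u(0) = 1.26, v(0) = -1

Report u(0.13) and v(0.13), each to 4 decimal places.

1.1143, -0.9720

Heun on (u,v): k1 = f(s_n, state_n); k2 = f(s_n + h, state_n + h·k1); state_{n+1} = state_n + (h/2)·(k1 + k2).
0.000000: (1.260000, -1.000000)
  k1 = (-1.138200, 0.178400)
  predictor → (1.112034, -0.976808)
  k2 = (-1.103491, 0.252634)
  → (1.114290, -0.971983)
(u(0.13), v(0.13)) ≈ (1.1143, -0.9720)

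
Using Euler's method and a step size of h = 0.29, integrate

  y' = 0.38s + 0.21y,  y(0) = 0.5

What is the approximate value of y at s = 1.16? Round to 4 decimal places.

Euler: y_{n+1} = y_n + h·f(s_n, y_n).
s=0.000000, y=0.500000: f=0.105000 → y ← 0.500000 + 0.29·0.105000 = 0.530450
s=0.290000, y=0.530450: f=0.221594 → y ← 0.530450 + 0.29·0.221594 = 0.594712
s=0.580000, y=0.594712: f=0.345290 → y ← 0.594712 + 0.29·0.345290 = 0.694846
s=0.870000, y=0.694846: f=0.476518 → y ← 0.694846 + 0.29·0.476518 = 0.833037
y(1.16) ≈ 0.8330

0.8330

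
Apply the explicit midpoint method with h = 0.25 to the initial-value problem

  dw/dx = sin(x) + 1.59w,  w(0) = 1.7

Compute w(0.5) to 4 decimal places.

3.8560

Midpoint: k1 = f(x_n, w_n); k2 = f(x_n + h/2, w_n + (h/2)·k1); w_{n+1} = w_n + h·k2.
x=0.000000, w=1.700000:
  k1 = f(0.000000, 1.700000) = 2.703000
  k2 = f(0.125000, 2.037875) = 3.364896
  w ← 1.700000 + 0.25·3.364896 = 2.541224
x=0.250000, w=2.541224:
  k1 = f(0.250000, 2.541224) = 4.287950
  k2 = f(0.375000, 3.077218) = 5.259049
  w ← 2.541224 + 0.25·5.259049 = 3.855986
w(0.5) ≈ 3.8560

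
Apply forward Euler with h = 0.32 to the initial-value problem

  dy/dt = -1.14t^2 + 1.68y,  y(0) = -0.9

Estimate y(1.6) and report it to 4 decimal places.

Euler: y_{n+1} = y_n + h·f(t_n, y_n).
t=0.000000, y=-0.900000: f=-1.512000 → y ← -0.900000 + 0.32·(-1.512000) = -1.383840
t=0.320000, y=-1.383840: f=-2.441587 → y ← -1.383840 + 0.32·(-2.441587) = -2.165148
t=0.640000, y=-2.165148: f=-4.104392 → y ← -2.165148 + 0.32·(-4.104392) = -3.478553
t=0.960000, y=-3.478553: f=-6.894594 → y ← -3.478553 + 0.32·(-6.894594) = -5.684824
t=1.280000, y=-5.684824: f=-11.418280 → y ← -5.684824 + 0.32·(-11.418280) = -9.338673
y(1.6) ≈ -9.3387

-9.3387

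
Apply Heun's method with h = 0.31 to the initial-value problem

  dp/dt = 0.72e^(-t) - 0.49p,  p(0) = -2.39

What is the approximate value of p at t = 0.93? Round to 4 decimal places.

-1.1816

Heun: k1 = f(t_n, p_n); k2 = f(t_n + h, p_n + h·k1); p_{n+1} = p_n + (h/2)·(k1 + k2).
t=0.000000, p=-2.390000:
  k1 = f(0.000000, -2.390000) = 1.891100
  k2 = f(0.310000, -1.803759) = 1.411924
  p ← -2.390000 + (0.31/2)·(1.891100 + 1.411924) = -1.878031
t=0.310000, p=-1.878031:
  k1 = f(0.310000, -1.878031) = 1.448317
  k2 = f(0.620000, -1.429053) = 1.087556
  p ← -1.878031 + (0.31/2)·(1.448317 + 1.087556) = -1.484971
t=0.620000, p=-1.484971:
  k1 = f(0.620000, -1.484971) = 1.114956
  k2 = f(0.930000, -1.139335) = 0.842353
  p ← -1.484971 + (0.31/2)·(1.114956 + 0.842353) = -1.181588
p(0.93) ≈ -1.1816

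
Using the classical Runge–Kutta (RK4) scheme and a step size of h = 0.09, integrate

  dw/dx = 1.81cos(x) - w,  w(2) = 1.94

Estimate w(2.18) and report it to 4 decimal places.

1.4720

RK4: k1 = f(x_n, w_n); k2 = f(x_n + h/2, w_n + (h/2)·k1); k3 = f(x_n + h/2, w_n + (h/2)·k2); k4 = f(x_n + h, w_n + h·k3); w_{n+1} = w_n + (h/6)·(k1 + 2k2 + 2k3 + k4).
x=2.000000, w=1.940000:
  k1 = f(2.000000, 1.940000) = -2.693226
  k2 = f(2.045000, 1.818805) = -2.645305
  k3 = f(2.045000, 1.820961) = -2.647462
  k4 = f(2.090000, 1.701728) = -2.599830
  w ← 1.940000 + (0.09/6)·(k1 + 2k2 + 2k3 + k4) = 1.701821
x=2.090000, w=1.701821:
  k1 = f(2.090000, 1.701821) = -2.599923
  k2 = f(2.135000, 1.584825) = -2.552710
  k3 = f(2.135000, 1.586949) = -2.554834
  k4 = f(2.180000, 1.471886) = -2.507594
  w ← 1.701821 + (0.09/6)·(k1 + 2k2 + 2k3 + k4) = 1.471982
w(2.18) ≈ 1.4720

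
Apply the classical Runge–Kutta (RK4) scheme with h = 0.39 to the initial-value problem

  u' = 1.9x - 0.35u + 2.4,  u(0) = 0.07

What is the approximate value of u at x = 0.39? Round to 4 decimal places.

RK4: k1 = f(x_n, u_n); k2 = f(x_n + h/2, u_n + (h/2)·k1); k3 = f(x_n + h/2, u_n + (h/2)·k2); k4 = f(x_n + h, u_n + h·k3); u_{n+1} = u_n + (h/6)·(k1 + 2k2 + 2k3 + k4).
x=0.000000, u=0.070000:
  k1 = f(0.000000, 0.070000) = 2.375500
  k2 = f(0.195000, 0.533222) = 2.583872
  k3 = f(0.195000, 0.573855) = 2.569651
  k4 = f(0.390000, 1.072164) = 2.765743
  u ← 0.070000 + (0.39/6)·(k1 + 2k2 + 2k3 + k4) = 1.074139
u(0.39) ≈ 1.0741

1.0741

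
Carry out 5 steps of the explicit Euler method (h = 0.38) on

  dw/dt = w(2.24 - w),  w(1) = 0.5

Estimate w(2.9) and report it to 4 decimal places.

Euler: w_{n+1} = w_n + h·f(t_n, w_n).
t=1.000000, w=0.500000: f=0.870000 → w ← 0.500000 + 0.38·0.870000 = 0.830600
t=1.380000, w=0.830600: f=1.170648 → w ← 0.830600 + 0.38·1.170648 = 1.275446
t=1.760000, w=1.275446: f=1.230237 → w ← 1.275446 + 0.38·1.230237 = 1.742936
t=2.140000, w=1.742936: f=0.866351 → w ← 1.742936 + 0.38·0.866351 = 2.072149
t=2.520000, w=2.072149: f=0.347812 → w ← 2.072149 + 0.38·0.347812 = 2.204318
w(2.9) ≈ 2.2043

2.2043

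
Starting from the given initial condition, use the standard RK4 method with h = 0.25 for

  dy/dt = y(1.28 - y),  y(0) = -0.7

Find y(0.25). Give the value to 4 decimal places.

RK4: k1 = f(t_n, y_n); k2 = f(t_n + h/2, y_n + (h/2)·k1); k3 = f(t_n + h/2, y_n + (h/2)·k2); k4 = f(t_n + h, y_n + h·k3); y_{n+1} = y_n + (h/6)·(k1 + 2k2 + 2k3 + k4).
t=0.000000, y=-0.700000:
  k1 = f(0.000000, -0.700000) = -1.386000
  k2 = f(0.125000, -0.873250) = -1.880326
  k3 = f(0.125000, -0.935041) = -2.071153
  k4 = f(0.250000, -1.217788) = -3.041777
  y ← -0.700000 + (0.25/6)·(k1 + 2k2 + 2k3 + k4) = -1.213781
y(0.25) ≈ -1.2138

-1.2138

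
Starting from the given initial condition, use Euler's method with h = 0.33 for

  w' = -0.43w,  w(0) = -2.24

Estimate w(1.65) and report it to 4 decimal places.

-1.0422

Euler: w_{n+1} = w_n + h·f(x_n, w_n).
x=0.000000, w=-2.240000: f=0.963200 → w ← -2.240000 + 0.33·0.963200 = -1.922144
x=0.330000, w=-1.922144: f=0.826522 → w ← -1.922144 + 0.33·0.826522 = -1.649392
x=0.660000, w=-1.649392: f=0.709238 → w ← -1.649392 + 0.33·0.709238 = -1.415343
x=0.990000, w=-1.415343: f=0.608598 → w ← -1.415343 + 0.33·0.608598 = -1.214506
x=1.320000, w=-1.214506: f=0.522238 → w ← -1.214506 + 0.33·0.522238 = -1.042168
w(1.65) ≈ -1.0422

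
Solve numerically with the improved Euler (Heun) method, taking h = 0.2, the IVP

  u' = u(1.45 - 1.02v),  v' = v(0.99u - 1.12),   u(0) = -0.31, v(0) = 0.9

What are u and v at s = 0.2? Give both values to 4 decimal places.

-0.3537, 0.6777

Heun on (u,v): k1 = f(s_n, state_n); k2 = f(s_n + h, state_n + h·k1); state_{n+1} = state_n + (h/2)·(k1 + k2).
0.000000: (-0.310000, 0.900000)
  k1 = (-0.164920, -1.284210)
  predictor → (-0.342984, 0.643158)
  k2 = (-0.272322, -0.938724)
  → (-0.353724, 0.677707)
(u(0.2), v(0.2)) ≈ (-0.3537, 0.6777)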